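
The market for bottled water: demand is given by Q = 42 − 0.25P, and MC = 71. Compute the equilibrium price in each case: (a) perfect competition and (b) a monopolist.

Competition: P = 71; Monopoly: P = 119.5

Inverting demand: P = 168 − 4Q.
Perfect competition: P = MC = 71, so 168 − 4Q = 71 and Q = 24.25.
Monopoly sets MR = MC: 168 − 8Q = 71 ⇒ Q = 12.125, P = 168 − 4·12.125 = 119.5.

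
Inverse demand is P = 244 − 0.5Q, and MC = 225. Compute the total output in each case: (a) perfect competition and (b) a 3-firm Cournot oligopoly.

Competition: Q = 38; Cournot: Q = 28.5

Under competition P = MC = 225, so Q = (244 − 225)/0.5 = 38.
With 3 symmetric Cournot firms, each firm's FOC gives 244 − 2q = 225, so q = 9.5, Q = 3·9.5 = 28.5, and P = 229.75.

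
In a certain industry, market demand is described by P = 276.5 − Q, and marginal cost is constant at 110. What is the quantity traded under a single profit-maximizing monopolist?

Q = 83.25

A monopolist chooses Q where MR = MC. MR = 276.5 − 2Q; setting this equal to 110 gives Q = 83.25 and P = 193.25.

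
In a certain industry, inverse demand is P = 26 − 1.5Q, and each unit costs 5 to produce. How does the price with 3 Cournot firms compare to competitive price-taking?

Cournot: P = 10.25; Competition: P = 5

Cournot with 3 identical firms: the symmetric best-response condition is 26 − 6q = 5. Each firm produces q = 3.5, total output Q = 10.5, price P = 10.25.
Under competition P = MC = 5, so Q = (26 − 5)/1.5 = 14.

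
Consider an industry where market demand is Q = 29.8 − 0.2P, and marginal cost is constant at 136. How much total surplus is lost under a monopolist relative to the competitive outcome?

Inverting demand: P = 149 − 5Q.
Perfect competition: P = MC = 136, so 149 − 5Q = 136 and Q = 2.6.
A monopolist chooses Q where MR = MC. MR = 149 − 10Q; setting this equal to 136 gives Q = 1.3 and P = 142.5.
DWL is the triangle between Q = 1.3 and Q = 2.6: ½·(2.6 − 1.3)·(142.5 − 136) = 4.225.

DWL = 4.225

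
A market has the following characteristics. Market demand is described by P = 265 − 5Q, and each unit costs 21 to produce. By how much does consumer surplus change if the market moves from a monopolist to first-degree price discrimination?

Monopoly sets MR = MC: 265 − 10Q = 21 ⇒ Q = 24.4, P = 265 − 5·24.4 = 143.
CS = ½·(265 − 143)·24.4 = 1488.4.
Under first-degree price discrimination the firm charges each unit its demand price and produces up to where P = MC, i.e. Q = 48.8. Consumer surplus is zero; producer surplus equals total surplus.
CS = 0.
Change in consumer surplus: 0 − 1488.4 = −1488.4.

CS falls by 1488.4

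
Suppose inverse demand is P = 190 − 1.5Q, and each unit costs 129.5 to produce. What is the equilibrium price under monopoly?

P = 159.75

A monopolist chooses Q where MR = MC. MR = 190 − 3Q; setting this equal to 129.5 gives Q = 121/6 and P = 159.75.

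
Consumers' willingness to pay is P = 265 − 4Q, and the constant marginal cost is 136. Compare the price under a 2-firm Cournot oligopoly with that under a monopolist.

Cournot with 2 identical firms: the symmetric best-response condition is 265 − 12q = 136. Each firm produces q = 10.75, total output Q = 21.5, price P = 179.
The monopolist equates marginal revenue to marginal cost: 265 − 8Q = 136, so Q = 16.125. From demand, P = 200.5.

Cournot: P = 179; Monopoly: P = 200.5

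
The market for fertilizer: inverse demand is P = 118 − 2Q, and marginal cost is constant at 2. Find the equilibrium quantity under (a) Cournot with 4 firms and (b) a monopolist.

With 4 symmetric Cournot firms, each firm's FOC gives 118 − 10q = 2, so q = 11.6, Q = 4·11.6 = 46.4, and P = 25.2.
Monopoly sets MR = MC: 118 − 4Q = 2 ⇒ Q = 29, P = 118 − 2·29 = 60.

Cournot: Q = 46.4; Monopoly: Q = 29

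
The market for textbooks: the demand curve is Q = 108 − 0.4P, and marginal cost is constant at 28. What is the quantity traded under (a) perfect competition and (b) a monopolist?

Inverting demand: P = 270 − 2.5Q.
Under competition P = MC = 28, so Q = (270 − 28)/2.5 = 96.8.
A monopolist chooses Q where MR = MC. MR = 270 − 5Q; setting this equal to 28 gives Q = 48.4 and P = 149.

Competition: Q = 96.8; Monopoly: Q = 48.4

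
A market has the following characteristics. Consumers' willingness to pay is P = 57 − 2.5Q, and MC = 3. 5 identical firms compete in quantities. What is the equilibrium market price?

Cournot with 5 identical firms: the symmetric best-response condition is 57 − 15q = 3. Each firm produces q = 3.6, total output Q = 18, price P = 12.

P = 12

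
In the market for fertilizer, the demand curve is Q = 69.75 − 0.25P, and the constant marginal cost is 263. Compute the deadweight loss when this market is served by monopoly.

DWL = 8

Inverting demand: P = 279 − 4Q.
Under competition P = MC = 263, so Q = (279 − 263)/4 = 4.
Monopoly sets MR = MC: 279 − 8Q = 263 ⇒ Q = 2, P = 279 − 4·2 = 271.
DWL is the triangle between Q = 2 and Q = 4: ½·(4 − 2)·(271 − 263) = 8.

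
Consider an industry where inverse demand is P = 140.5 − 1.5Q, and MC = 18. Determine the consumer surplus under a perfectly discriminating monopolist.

CS = 0

With perfect price discrimination, output is the efficient level Q = 245/3 (where demand meets MC), but every buyer pays their willingness to pay: CS = 0 and PS = total surplus.
CS = 0.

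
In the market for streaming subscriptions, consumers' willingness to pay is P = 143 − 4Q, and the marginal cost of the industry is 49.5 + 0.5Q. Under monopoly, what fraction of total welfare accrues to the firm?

PS/TS = 0.68

A monopolist chooses Q where MR = MC. MR = 143 − 8Q; setting this equal to 49.5 + 0.5Q gives Q = 11 and P = 99.
CS = ½·(143 − 99)·11 = 242.
PS = P·Q − VC(Q) = 99·11 − (49.5·11 + ½·0.5·11²) = 514.25.
Share captured = PS/TS = 514.25/756.25 = 0.68.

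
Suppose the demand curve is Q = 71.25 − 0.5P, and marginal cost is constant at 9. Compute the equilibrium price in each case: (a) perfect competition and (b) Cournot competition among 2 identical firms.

Competition: P = 9; Cournot: P = 53.5

Inverting demand: P = 142.5 − 2Q.
Competitive firms price at marginal cost: P = 9, giving Q = 66.75.
With 2 symmetric Cournot firms, each firm's FOC gives 142.5 − 6q = 9, so q = 22.25, Q = 2·22.25 = 44.5, and P = 53.5.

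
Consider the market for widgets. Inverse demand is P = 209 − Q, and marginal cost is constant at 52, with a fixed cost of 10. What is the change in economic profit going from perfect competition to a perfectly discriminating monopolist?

Under competition P = MC = 52, so Q = (209 − 52)/1 = 157.
Profit = (52 − 52)·157 − 10 = −10.
Under first-degree price discrimination the firm charges each unit its demand price and produces up to where P = MC, i.e. Q = 157. Consumer surplus is zero; producer surplus equals total surplus.
PS equals the full surplus area, 12324.5. Profit = 12324.5 − 10 = 12314.5.
Change in economic profit: 12314.5 − −10 = 12324.5.

Economic profit rises by 12324.5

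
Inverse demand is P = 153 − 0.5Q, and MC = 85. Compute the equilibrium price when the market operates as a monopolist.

The monopolist equates marginal revenue to marginal cost: 153 − Q = 85, so Q = 68. From demand, P = 119.

P = 119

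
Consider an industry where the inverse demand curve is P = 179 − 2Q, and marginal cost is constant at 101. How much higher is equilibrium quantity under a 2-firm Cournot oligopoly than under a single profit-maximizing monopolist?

The monopolist equates marginal revenue to marginal cost: 179 − 4Q = 101, so Q = 19.5. From demand, P = 140.
In a 2-firm Cournot equilibrium, symmetry and the first-order condition give q = (179 − 101)/(6) = 13. So Q = 26 and P = 127.
Change in equilibrium quantity: 26 − 19.5 = 6.5.

Q rises by 6.5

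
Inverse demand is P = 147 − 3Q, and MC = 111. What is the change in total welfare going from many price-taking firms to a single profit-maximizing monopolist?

Under competition P = MC = 111, so Q = (147 − 111)/3 = 12.
CS = ½·(147 − 111)·12 = 216; PS = (111 − 111)·12 = 0; TS = 216.
The monopolist equates marginal revenue to marginal cost: 147 − 6Q = 111, so Q = 6. From demand, P = 129.
CS = ½·(147 − 129)·6 = 54; PS = (129 − 111)·6 = 108; TS = 162.
Change in total welfare: 162 − 216 = −54.

TS falls by 54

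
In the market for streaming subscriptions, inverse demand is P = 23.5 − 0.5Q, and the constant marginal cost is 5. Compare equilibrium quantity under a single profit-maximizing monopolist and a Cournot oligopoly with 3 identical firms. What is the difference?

Equilibrium quantity rises by 9.25

A monopolist chooses Q where MR = MC. MR = 23.5 − Q; setting this equal to 5 gives Q = 18.5 and P = 14.25.
Cournot with 3 identical firms: the symmetric best-response condition is 23.5 − 2q = 5. Each firm produces q = 9.25, total output Q = 27.75, price P = 9.625.
Change in equilibrium quantity: 27.75 − 18.5 = 9.25.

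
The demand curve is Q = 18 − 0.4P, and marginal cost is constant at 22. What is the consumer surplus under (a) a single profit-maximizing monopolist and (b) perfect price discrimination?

Inverting demand: P = 45 − 2.5Q.
Monopoly sets MR = MC: 45 − 5Q = 22 ⇒ Q = 4.6, P = 45 − 2.5·4.6 = 33.5.
CS = ½·(45 − 33.5)·4.6 = 26.45.
A perfectly discriminating monopolist sells every unit with P(Q) ≥ MC(Q), so output equals the competitive quantity Q = 9.2. Each buyer pays their reservation price, so CS = 0 and the firm captures all surplus.
CS = 0.

Monopoly: CS = 26.45; Perfect PD: CS = 0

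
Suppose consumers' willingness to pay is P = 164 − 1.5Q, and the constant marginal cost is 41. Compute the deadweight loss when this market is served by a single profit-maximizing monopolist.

DWL = 1260.75

Under competition P = MC = 41, so Q = (164 − 41)/1.5 = 82.
Monopoly sets MR = MC: 164 − 3Q = 41 ⇒ Q = 41, P = 164 − 1.5·41 = 102.5.
DWL is the triangle between Q = 41 and Q = 82: ½·(82 − 41)·(102.5 − 41) = 1260.75.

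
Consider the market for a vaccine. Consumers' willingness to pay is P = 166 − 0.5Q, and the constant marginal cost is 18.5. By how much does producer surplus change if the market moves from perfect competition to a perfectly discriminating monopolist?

Under competition P = MC = 18.5, so Q = (166 − 18.5)/0.5 = 295.
PS = (18.5 − 18.5)·295 = 0.
A perfectly discriminating monopolist sells every unit with P(Q) ≥ MC(Q), so output equals the competitive quantity Q = 295. Each buyer pays their reservation price, so CS = 0 and the firm captures all surplus.
PS = ½·(166 − 18.5)·295 = 21756.25.
Change in producer surplus: 21756.25 − 0 = 21756.25.

Producer surplus rises by 21756.25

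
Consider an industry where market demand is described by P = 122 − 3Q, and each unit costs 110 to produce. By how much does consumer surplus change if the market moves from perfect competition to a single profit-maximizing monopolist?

Consumer surplus falls by 18

Competitive firms price at marginal cost: P = 110, giving Q = 4.
CS = ½·(122 − 110)·4 = 24.
A monopolist chooses Q where MR = MC. MR = 122 − 6Q; setting this equal to 110 gives Q = 2 and P = 116.
CS = ½·(122 − 116)·2 = 6.
Change in consumer surplus: 6 − 24 = −18.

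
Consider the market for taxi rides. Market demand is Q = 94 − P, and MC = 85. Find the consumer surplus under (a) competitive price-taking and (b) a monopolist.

Competition: CS = 40.5; Monopoly: CS = 10.125

Inverting demand: P = 94 − Q.
Competitive firms price at marginal cost: P = 85, giving Q = 9.
CS = ½·(94 − 85)·9 = 40.5.
The monopolist equates marginal revenue to marginal cost: 94 − 2Q = 85, so Q = 4.5. From demand, P = 89.5.
CS = ½·(94 − 89.5)·4.5 = 10.125.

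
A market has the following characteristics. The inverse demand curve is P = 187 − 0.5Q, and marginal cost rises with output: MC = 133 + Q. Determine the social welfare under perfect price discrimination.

Under first-degree price discrimination the firm charges each unit its demand price and produces up to where P = MC, i.e. Q = 36. Consumer surplus is zero; producer surplus equals total surplus.
TS = 972 (equal to competitive TS).

TS = 972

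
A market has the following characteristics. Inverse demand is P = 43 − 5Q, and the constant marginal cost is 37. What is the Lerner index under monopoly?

The monopolist equates marginal revenue to marginal cost: 43 − 10Q = 37, so Q = 0.6. From demand, P = 40.
Lerner index = (P − MC)/P = (40 − 37)/40 = 0.075.

Lerner index = 0.075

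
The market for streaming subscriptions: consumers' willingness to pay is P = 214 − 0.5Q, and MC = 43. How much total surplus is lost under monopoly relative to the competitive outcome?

Perfect competition: P = MC = 43, so 214 − 0.5Q = 43 and Q = 342.
Monopoly sets MR = MC: 214 − Q = 43 ⇒ Q = 171, P = 214 − 0.5·171 = 128.5.
DWL is the triangle between Q = 171 and Q = 342: ½·(342 − 171)·(128.5 − 43) = 7310.25.

DWL = 7310.25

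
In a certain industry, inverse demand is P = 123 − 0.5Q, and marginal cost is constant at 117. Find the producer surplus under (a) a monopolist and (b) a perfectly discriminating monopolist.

Monopoly: PS = 18; Perfect PD: PS = 36

The monopolist equates marginal revenue to marginal cost: 123 − Q = 117, so Q = 6. From demand, P = 120.
PS = (120 − 117)·6 = 18.
Under first-degree price discrimination the firm charges each unit its demand price and produces up to where P = MC, i.e. Q = 12. Consumer surplus is zero; producer surplus equals total surplus.
PS = ½·(123 − 117)·12 = 36.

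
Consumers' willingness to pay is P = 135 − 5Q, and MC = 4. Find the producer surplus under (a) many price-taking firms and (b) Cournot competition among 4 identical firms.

Competitive firms price at marginal cost: P = 4, giving Q = 26.2.
PS = (4 − 4)·26.2 = 0.
In a 4-firm Cournot equilibrium, symmetry and the first-order condition give q = (135 − 4)/(25) = 5.24. So Q = 20.96 and P = 30.2.
PS = (30.2 − 4)·20.96 = 549.152.

Competition: PS = 0; Cournot: PS = 549.152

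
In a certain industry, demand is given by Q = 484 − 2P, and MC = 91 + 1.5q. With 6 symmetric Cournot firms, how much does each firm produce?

q_i = 30.2

Inverting demand: P = 242 − 0.5Q.
In a 6-firm Cournot equilibrium, symmetry and the first-order condition give q = (242 − 91)/(5) = 30.2. So Q = 181.2 and P = 151.4.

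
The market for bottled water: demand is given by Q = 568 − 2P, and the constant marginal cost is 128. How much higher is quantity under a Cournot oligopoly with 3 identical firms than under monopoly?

Inverting demand: P = 284 − 0.5Q.
A monopolist chooses Q where MR = MC. MR = 284 − Q; setting this equal to 128 gives Q = 156 and P = 206.
With 3 symmetric Cournot firms, each firm's FOC gives 284 − 2q = 128, so q = 78, Q = 3·78 = 234, and P = 167.
Change in quantity: 234 − 156 = 78.

Q rises by 78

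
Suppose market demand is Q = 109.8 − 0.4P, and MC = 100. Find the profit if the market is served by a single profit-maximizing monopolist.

Profit = 3045.025

Inverting demand: P = 274.5 − 2.5Q.
Monopoly sets MR = MC: 274.5 − 5Q = 100 ⇒ Q = 34.9, P = 274.5 − 2.5·34.9 = 187.25.
Profit = (187.25 − 100)·34.9 = 3045.025.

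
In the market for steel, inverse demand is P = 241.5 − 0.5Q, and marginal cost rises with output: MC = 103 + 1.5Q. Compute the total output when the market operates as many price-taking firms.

Under competition P = MC: 241.5 − 0.5Q = 103 + 1.5Q ⇒ Q = 69.25, P = 206.875.

Q = 69.25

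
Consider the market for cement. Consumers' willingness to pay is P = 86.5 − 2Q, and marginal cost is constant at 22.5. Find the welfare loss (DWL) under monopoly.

Under competition P = MC = 22.5, so Q = (86.5 − 22.5)/2 = 32.
Monopoly sets MR = MC: 86.5 − 4Q = 22.5 ⇒ Q = 16, P = 86.5 − 2·16 = 54.5.
DWL is the triangle between Q = 16 and Q = 32: ½·(32 − 16)·(54.5 − 22.5) = 256.

DWL = 256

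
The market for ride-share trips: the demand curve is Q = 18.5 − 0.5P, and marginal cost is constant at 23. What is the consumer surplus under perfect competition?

Inverting demand: P = 37 − 2Q.
Perfect competition: P = MC = 23, so 37 − 2Q = 23 and Q = 7.
CS = ½·(37 − 23)·7 = 49.

CS = 49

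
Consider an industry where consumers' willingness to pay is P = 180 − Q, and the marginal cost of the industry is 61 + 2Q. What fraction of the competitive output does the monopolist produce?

Monopoly sets MR = MC: 180 − 2Q = 61 + 2Q ⇒ Q = 29.75, P = 180 − 29.75 = 150.25.
Under competition P = MC: 180 − Q = 61 + 2Q ⇒ Q = 119/3, P = 421/3.
Ratio Q_m/Q_c = 29.75/(119/3) = 0.75.

Q_m/Q_c = 0.75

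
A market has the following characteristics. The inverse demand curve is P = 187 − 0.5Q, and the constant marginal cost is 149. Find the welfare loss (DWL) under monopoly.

Under competition P = MC = 149, so Q = (187 − 149)/0.5 = 76.
A monopolist chooses Q where MR = MC. MR = 187 − Q; setting this equal to 149 gives Q = 38 and P = 168.
DWL is the triangle between Q = 38 and Q = 76: ½·(76 − 38)·(168 − 149) = 361.

DWL = 361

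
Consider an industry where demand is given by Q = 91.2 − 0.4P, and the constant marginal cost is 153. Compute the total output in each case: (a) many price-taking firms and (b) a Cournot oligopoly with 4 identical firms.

Inverting demand: P = 228 − 2.5Q.
Under competition P = MC = 153, so Q = (228 − 153)/2.5 = 30.
Cournot with 4 identical firms: the symmetric best-response condition is 228 − 12.5q = 153. Each firm produces q = 6, total output Q = 24, price P = 168.

Competition: Q = 30; Cournot: Q = 24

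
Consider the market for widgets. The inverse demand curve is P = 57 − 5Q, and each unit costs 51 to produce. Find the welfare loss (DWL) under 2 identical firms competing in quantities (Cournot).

Competitive firms price at marginal cost: P = 51, giving Q = 1.2.
Cournot with 2 identical firms: the symmetric best-response condition is 57 − 15q = 51. Each firm produces q = 0.4, total output Q = 0.8, price P = 53.
DWL is the triangle between Q = 0.8 and Q = 1.2: ½·(1.2 − 0.8)·(53 − 51) = 0.4.

DWL = 0.4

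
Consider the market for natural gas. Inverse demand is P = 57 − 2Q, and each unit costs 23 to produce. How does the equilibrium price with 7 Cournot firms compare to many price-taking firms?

In a 7-firm Cournot equilibrium, symmetry and the first-order condition give q = (57 − 23)/(16) = 2.125. So Q = 14.875 and P = 27.25.
Competitive firms price at marginal cost: P = 23, giving Q = 17.

Cournot: P = 27.25; Competition: P = 23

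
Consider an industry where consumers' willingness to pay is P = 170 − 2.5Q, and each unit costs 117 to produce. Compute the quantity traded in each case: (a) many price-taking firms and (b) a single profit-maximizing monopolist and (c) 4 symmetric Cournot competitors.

Competition: Q = 21.2; Monopoly: Q = 10.6; Cournot: Q = 16.96

Competitive firms price at marginal cost: P = 117, giving Q = 21.2.
Monopoly sets MR = MC: 170 − 5Q = 117 ⇒ Q = 10.6, P = 170 − 2.5·10.6 = 143.5.
Cournot with 4 identical firms: the symmetric best-response condition is 170 − 12.5q = 117. Each firm produces q = 4.24, total output Q = 16.96, price P = 127.6.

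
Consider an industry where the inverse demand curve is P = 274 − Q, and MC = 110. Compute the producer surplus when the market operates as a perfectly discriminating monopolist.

PS = 13448

A perfectly discriminating monopolist sells every unit with P(Q) ≥ MC(Q), so output equals the competitive quantity Q = 164. Each buyer pays their reservation price, so CS = 0 and the firm captures all surplus.
PS = ½·(274 − 110)·164 = 13448.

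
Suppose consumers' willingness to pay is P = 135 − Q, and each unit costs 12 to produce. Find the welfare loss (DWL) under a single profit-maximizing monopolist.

Under competition P = MC = 12, so Q = (135 − 12)/1 = 123.
Monopoly sets MR = MC: 135 − 2Q = 12 ⇒ Q = 61.5, P = 135 − 61.5 = 73.5.
DWL is the triangle between Q = 61.5 and Q = 123: ½·(123 − 61.5)·(73.5 − 12) = 1891.125.

DWL = 1891.125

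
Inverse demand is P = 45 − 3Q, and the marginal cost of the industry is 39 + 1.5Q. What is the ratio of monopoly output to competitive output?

Q_m/Q_c = 0.6

The monopolist equates marginal revenue to marginal cost: 45 − 6Q = 39 + 1.5Q, so Q = 0.8. From demand, P = 42.6.
Competitive equilibrium sets price equal to marginal cost: 45 − 3Q = 39 + 1.5Q, so Q = 4/3 and P = 41.
Ratio Q_m/Q_c = 0.8/(4/3) = 0.6.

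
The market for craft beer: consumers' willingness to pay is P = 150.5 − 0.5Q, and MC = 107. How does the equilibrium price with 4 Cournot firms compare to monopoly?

With 4 symmetric Cournot firms, each firm's FOC gives 150.5 − 2.5q = 107, so q = 17.4, Q = 4·17.4 = 69.6, and P = 115.7.
A monopolist chooses Q where MR = MC. MR = 150.5 − Q; setting this equal to 107 gives Q = 43.5 and P = 128.75.

Cournot: P = 115.7; Monopoly: P = 128.75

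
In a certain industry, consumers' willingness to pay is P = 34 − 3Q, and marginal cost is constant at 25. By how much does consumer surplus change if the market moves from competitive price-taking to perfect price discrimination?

CS falls by 13.5

Under competition P = MC = 25, so Q = (34 − 25)/3 = 3.
CS = ½·(34 − 25)·3 = 13.5.
With perfect price discrimination, output is the efficient level Q = 3 (where demand meets MC), but every buyer pays their willingness to pay: CS = 0 and PS = total surplus.
CS = 0.
Change in consumer surplus: 0 − 13.5 = −13.5.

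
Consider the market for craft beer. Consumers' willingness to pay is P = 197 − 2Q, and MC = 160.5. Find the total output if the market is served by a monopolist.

Q = 9.125

Monopoly sets MR = MC: 197 − 4Q = 160.5 ⇒ Q = 9.125, P = 197 − 2·9.125 = 178.75.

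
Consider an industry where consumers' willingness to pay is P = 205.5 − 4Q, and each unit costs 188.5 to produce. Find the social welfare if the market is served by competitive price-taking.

Under competition P = MC = 188.5, so Q = (205.5 − 188.5)/4 = 4.25.
CS = ½·(205.5 − 188.5)·4.25 = 36.125; PS = (188.5 − 188.5)·4.25 = 0; TS = 36.125.

TS = 36.125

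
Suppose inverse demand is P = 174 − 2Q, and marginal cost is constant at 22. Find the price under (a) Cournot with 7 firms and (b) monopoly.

Cournot with 7 identical firms: the symmetric best-response condition is 174 − 16q = 22. Each firm produces q = 9.5, total output Q = 66.5, price P = 41.
Monopoly sets MR = MC: 174 − 4Q = 22 ⇒ Q = 38, P = 174 − 2·38 = 98.

Cournot: P = 41; Monopoly: P = 98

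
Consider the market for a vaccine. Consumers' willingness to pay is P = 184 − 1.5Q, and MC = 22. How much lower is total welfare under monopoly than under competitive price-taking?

Under competition P = MC = 22, so Q = (184 − 22)/1.5 = 108.
CS = ½·(184 − 22)·108 = 8748; PS = (22 − 22)·108 = 0; TS = 8748.
Monopoly sets MR = MC: 184 − 3Q = 22 ⇒ Q = 54, P = 184 − 1.5·54 = 103.
CS = ½·(184 − 103)·54 = 2187; PS = (103 − 22)·54 = 4374; TS = 6561.
Change in total welfare: 6561 − 8748 = −2187.

TS falls by 2187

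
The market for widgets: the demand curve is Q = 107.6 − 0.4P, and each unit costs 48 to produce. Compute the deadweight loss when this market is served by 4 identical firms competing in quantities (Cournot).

Inverting demand: P = 269 − 2.5Q.
Under competition P = MC = 48, so Q = (269 − 48)/2.5 = 88.4.
With 4 symmetric Cournot firms, each firm's FOC gives 269 − 12.5q = 48, so q = 17.68, Q = 4·17.68 = 70.72, and P = 92.2.
DWL is the triangle between Q = 70.72 and Q = 88.4: ½·(88.4 − 70.72)·(92.2 − 48) = 390.728.

DWL = 390.728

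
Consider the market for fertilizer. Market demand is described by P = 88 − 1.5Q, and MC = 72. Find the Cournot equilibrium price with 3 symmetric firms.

In a 3-firm Cournot equilibrium, symmetry and the first-order condition give q = (88 − 72)/(6) = 8/3. So Q = 8 and P = 76.

P = 76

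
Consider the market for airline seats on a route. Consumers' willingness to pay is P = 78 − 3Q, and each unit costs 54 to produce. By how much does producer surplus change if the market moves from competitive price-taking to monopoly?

Under competition P = MC = 54, so Q = (78 − 54)/3 = 8.
PS = (54 − 54)·8 = 0.
Monopoly sets MR = MC: 78 − 6Q = 54 ⇒ Q = 4, P = 78 − 3·4 = 66.
PS = (66 − 54)·4 = 48.
Change in producer surplus: 48 − 0 = 48.

PS rises by 48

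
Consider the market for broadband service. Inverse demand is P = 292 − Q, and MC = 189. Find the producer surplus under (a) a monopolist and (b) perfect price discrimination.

Monopoly: PS = 2652.25; Perfect PD: PS = 5304.5

Monopoly sets MR = MC: 292 − 2Q = 189 ⇒ Q = 51.5, P = 292 − 51.5 = 240.5.
PS = (240.5 − 189)·51.5 = 2652.25.
A perfectly discriminating monopolist sells every unit with P(Q) ≥ MC(Q), so output equals the competitive quantity Q = 103. Each buyer pays their reservation price, so CS = 0 and the firm captures all surplus.
PS = ½·(292 − 189)·103 = 5304.5.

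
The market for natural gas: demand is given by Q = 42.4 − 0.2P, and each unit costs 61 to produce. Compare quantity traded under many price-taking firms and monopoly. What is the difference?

Quantity traded falls by 15.1

Inverting demand: P = 212 − 5Q.
Under competition P = MC = 61, so Q = (212 − 61)/5 = 30.2.
The monopolist equates marginal revenue to marginal cost: 212 − 10Q = 61, so Q = 15.1. From demand, P = 136.5.
Change in quantity traded: 15.1 − 30.2 = −15.1.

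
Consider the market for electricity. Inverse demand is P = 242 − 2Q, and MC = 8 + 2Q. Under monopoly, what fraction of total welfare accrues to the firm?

The monopolist equates marginal revenue to marginal cost: 242 − 4Q = 8 + 2Q, so Q = 39. From demand, P = 164.
CS = ½·(242 − 164)·39 = 1521.
PS = P·Q − VC(Q) = 164·39 − (8·39 + ½·2·39²) = 4563.
Share captured = PS/TS = 4563/6084 = 0.75.

PS/TS = 0.75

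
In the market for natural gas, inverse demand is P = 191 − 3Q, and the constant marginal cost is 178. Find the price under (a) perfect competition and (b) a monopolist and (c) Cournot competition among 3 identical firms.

Competition: P = 178; Monopoly: P = 184.5; Cournot: P = 181.25

Under competition P = MC = 178, so Q = (191 − 178)/3 = 13/3.
A monopolist chooses Q where MR = MC. MR = 191 − 6Q; setting this equal to 178 gives Q = 13/6 and P = 184.5.
With 3 symmetric Cournot firms, each firm's FOC gives 191 − 12q = 178, so q = 13/12, Q = 3·13/12 = 3.25, and P = 181.25.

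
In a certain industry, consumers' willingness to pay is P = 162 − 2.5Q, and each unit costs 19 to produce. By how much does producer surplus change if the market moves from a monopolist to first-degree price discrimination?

Monopoly sets MR = MC: 162 − 5Q = 19 ⇒ Q = 28.6, P = 162 − 2.5·28.6 = 90.5.
PS = (90.5 − 19)·28.6 = 2044.9.
With perfect price discrimination, output is the efficient level Q = 57.2 (where demand meets MC), but every buyer pays their willingness to pay: CS = 0 and PS = total surplus.
PS = ½·(162 − 19)·57.2 = 4089.8.
Change in producer surplus: 4089.8 − 2044.9 = 2044.9.

Producer surplus rises by 2044.9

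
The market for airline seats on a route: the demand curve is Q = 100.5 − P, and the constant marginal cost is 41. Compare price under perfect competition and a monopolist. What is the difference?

P rises by 29.75

Inverting demand: P = 100.5 − Q.
Perfect competition: P = MC = 41, so 100.5 − Q = 41 and Q = 59.5.
A monopolist chooses Q where MR = MC. MR = 100.5 − 2Q; setting this equal to 41 gives Q = 29.75 and P = 70.75.
Change in price: 70.75 − 41 = 29.75.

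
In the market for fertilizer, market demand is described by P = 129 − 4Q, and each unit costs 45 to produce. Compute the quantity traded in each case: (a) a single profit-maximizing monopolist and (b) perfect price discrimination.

Monopoly: Q = 10.5; Perfect PD: Q = 21

A monopolist chooses Q where MR = MC. MR = 129 − 8Q; setting this equal to 45 gives Q = 10.5 and P = 87.
A perfectly discriminating monopolist sells every unit with P(Q) ≥ MC(Q), so output equals the competitive quantity Q = 21. Each buyer pays their reservation price, so CS = 0 and the firm captures all surplus.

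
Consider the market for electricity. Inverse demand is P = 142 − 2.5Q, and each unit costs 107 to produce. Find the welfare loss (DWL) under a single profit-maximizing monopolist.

Under competition P = MC = 107, so Q = (142 − 107)/2.5 = 14.
Monopoly sets MR = MC: 142 − 5Q = 107 ⇒ Q = 7, P = 142 − 2.5·7 = 124.5.
DWL is the triangle between Q = 7 and Q = 14: ½·(14 − 7)·(124.5 − 107) = 61.25.

DWL = 61.25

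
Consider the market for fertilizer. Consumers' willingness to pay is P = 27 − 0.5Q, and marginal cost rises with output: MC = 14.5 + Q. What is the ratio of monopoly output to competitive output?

The monopolist equates marginal revenue to marginal cost: 27 − Q = 14.5 + Q, so Q = 6.25. From demand, P = 23.875.
Competitive equilibrium sets price equal to marginal cost: 27 − 0.5Q = 14.5 + Q, so Q = 25/3 and P = 137/6.
Ratio Q_m/Q_c = 6.25/(25/3) = 0.75.

Q_m/Q_c = 0.75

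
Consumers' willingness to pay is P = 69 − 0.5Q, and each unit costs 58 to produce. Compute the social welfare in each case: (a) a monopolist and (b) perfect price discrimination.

Monopoly: TS = 90.75; Perfect PD: TS = 121

The monopolist equates marginal revenue to marginal cost: 69 − Q = 58, so Q = 11. From demand, P = 63.5.
CS = ½·(69 − 63.5)·11 = 30.25; PS = (63.5 − 58)·11 = 60.5; TS = 90.75.
A perfectly discriminating monopolist sells every unit with P(Q) ≥ MC(Q), so output equals the competitive quantity Q = 22. Each buyer pays their reservation price, so CS = 0 and the firm captures all surplus.
TS = 121 (equal to competitive TS).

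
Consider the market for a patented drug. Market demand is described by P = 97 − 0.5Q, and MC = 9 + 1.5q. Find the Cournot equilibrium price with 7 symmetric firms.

P = 41

In a 7-firm Cournot equilibrium, symmetry and the first-order condition give q = (97 − 9)/(5.5) = 16. So Q = 112 and P = 41.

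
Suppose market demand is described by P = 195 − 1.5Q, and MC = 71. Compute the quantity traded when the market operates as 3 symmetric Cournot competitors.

Q = 62

Cournot with 3 identical firms: the symmetric best-response condition is 195 − 6q = 71. Each firm produces q = 62/3, total output Q = 62, price P = 102.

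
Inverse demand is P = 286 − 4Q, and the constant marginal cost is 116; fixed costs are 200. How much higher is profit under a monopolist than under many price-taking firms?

Under competition P = MC = 116, so Q = (286 − 116)/4 = 42.5.
Profit = (116 − 116)·42.5 − 200 = −200.
A monopolist chooses Q where MR = MC. MR = 286 − 8Q; setting this equal to 116 gives Q = 21.25 and P = 201.
Profit = (201 − 116)·21.25 − 200 = 1606.25.
Change in profit: 1606.25 − −200 = 1806.25.

Profit rises by 1806.25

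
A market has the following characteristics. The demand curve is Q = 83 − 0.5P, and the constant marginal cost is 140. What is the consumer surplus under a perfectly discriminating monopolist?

Inverting demand: P = 166 − 2Q.
Under first-degree price discrimination the firm charges each unit its demand price and produces up to where P = MC, i.e. Q = 13. Consumer surplus is zero; producer surplus equals total surplus.
CS = 0.

CS = 0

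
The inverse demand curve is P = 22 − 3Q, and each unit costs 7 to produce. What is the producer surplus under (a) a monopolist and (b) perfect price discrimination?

Monopoly: PS = 18.75; Perfect PD: PS = 37.5

Monopoly sets MR = MC: 22 − 6Q = 7 ⇒ Q = 2.5, P = 22 − 3·2.5 = 14.5.
PS = (14.5 − 7)·2.5 = 18.75.
Under first-degree price discrimination the firm charges each unit its demand price and produces up to where P = MC, i.e. Q = 5. Consumer surplus is zero; producer surplus equals total surplus.
PS = ½·(22 − 7)·5 = 37.5.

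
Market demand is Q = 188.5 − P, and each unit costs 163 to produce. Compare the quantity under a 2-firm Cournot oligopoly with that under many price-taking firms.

Cournot: Q = 17; Competition: Q = 25.5

Inverting demand: P = 188.5 − Q.
In a 2-firm Cournot equilibrium, symmetry and the first-order condition give q = (188.5 − 163)/(3) = 8.5. So Q = 17 and P = 171.5.
Perfect competition: P = MC = 163, so 188.5 − Q = 163 and Q = 25.5.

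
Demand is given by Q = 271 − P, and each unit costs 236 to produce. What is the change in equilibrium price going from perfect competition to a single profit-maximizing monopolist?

P rises by 17.5

Inverting demand: P = 271 − Q.
Under competition P = MC = 236, so Q = (271 − 236)/1 = 35.
Monopoly sets MR = MC: 271 − 2Q = 236 ⇒ Q = 17.5, P = 271 − 17.5 = 253.5.
Change in equilibrium price: 253.5 − 236 = 17.5.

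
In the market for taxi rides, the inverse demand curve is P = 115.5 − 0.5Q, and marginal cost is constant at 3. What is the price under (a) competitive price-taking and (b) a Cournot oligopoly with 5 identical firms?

Competition: P = 3; Cournot: P = 21.75

Perfect competition: P = MC = 3, so 115.5 − 0.5Q = 3 and Q = 225.
Cournot with 5 identical firms: the symmetric best-response condition is 115.5 − 3q = 3. Each firm produces q = 37.5, total output Q = 187.5, price P = 21.75.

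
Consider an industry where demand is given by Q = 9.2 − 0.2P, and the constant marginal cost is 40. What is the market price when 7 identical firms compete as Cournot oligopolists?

Inverting demand: P = 46 − 5Q.
With 7 symmetric Cournot firms, each firm's FOC gives 46 − 40q = 40, so q = 0.15, Q = 7·0.15 = 1.05, and P = 40.75.

P = 40.75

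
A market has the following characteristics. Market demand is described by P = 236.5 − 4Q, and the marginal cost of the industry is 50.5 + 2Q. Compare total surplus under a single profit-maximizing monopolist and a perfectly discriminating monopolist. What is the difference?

Monopoly sets MR = MC: 236.5 − 8Q = 50.5 + 2Q ⇒ Q = 18.6, P = 236.5 − 4·18.6 = 162.1.
CS = ½·(236.5 − 162.1)·18.6 = 691.92; PS = (162.1·18.6 − 50.5·18.6 − ½·2·18.6²) = 1729.8; TS = 2421.72.
Under first-degree price discrimination the firm charges each unit its demand price and produces up to where P = MC, i.e. Q = 31. Consumer surplus is zero; producer surplus equals total surplus.
TS = 2883 (equal to competitive TS).
Change in total surplus: 2883 − 2421.72 = 461.28.

TS rises by 461.28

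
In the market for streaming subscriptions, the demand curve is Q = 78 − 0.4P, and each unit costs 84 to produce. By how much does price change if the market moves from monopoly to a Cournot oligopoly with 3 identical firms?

Inverting demand: P = 195 − 2.5Q.
A monopolist chooses Q where MR = MC. MR = 195 − 5Q; setting this equal to 84 gives Q = 22.2 and P = 139.5.
With 3 symmetric Cournot firms, each firm's FOC gives 195 − 10q = 84, so q = 11.1, Q = 3·11.1 = 33.3, and P = 111.75.
Change in price: 111.75 − 139.5 = −27.75.

Price falls by 27.75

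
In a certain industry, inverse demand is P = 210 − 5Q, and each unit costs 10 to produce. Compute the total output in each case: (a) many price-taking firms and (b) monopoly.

Perfect competition: P = MC = 10, so 210 − 5Q = 10 and Q = 40.
Monopoly sets MR = MC: 210 − 10Q = 10 ⇒ Q = 20, P = 210 − 5·20 = 110.

Competition: Q = 40; Monopoly: Q = 20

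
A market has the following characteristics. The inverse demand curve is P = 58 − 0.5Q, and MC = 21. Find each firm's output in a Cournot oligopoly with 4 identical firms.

Cournot with 4 identical firms: the symmetric best-response condition is 58 − 2.5q = 21. Each firm produces q = 14.8, total output Q = 59.2, price P = 28.4.

q_i = 14.8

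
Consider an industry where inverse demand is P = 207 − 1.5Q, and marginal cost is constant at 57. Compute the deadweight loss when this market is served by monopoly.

DWL = 1875

Competitive firms price at marginal cost: P = 57, giving Q = 100.
The monopolist equates marginal revenue to marginal cost: 207 − 3Q = 57, so Q = 50. From demand, P = 132.
DWL is the triangle between Q = 50 and Q = 100: ½·(100 − 50)·(132 − 57) = 1875.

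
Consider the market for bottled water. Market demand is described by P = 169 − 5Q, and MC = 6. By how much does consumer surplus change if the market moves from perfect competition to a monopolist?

Under competition P = MC = 6, so Q = (169 − 6)/5 = 32.6.
CS = ½·(169 − 6)·32.6 = 2656.9.
A monopolist chooses Q where MR = MC. MR = 169 − 10Q; setting this equal to 6 gives Q = 16.3 and P = 87.5.
CS = ½·(169 − 87.5)·16.3 = 664.225.
Change in consumer surplus: 664.225 − 2656.9 = −1992.675.

CS falls by 1992.675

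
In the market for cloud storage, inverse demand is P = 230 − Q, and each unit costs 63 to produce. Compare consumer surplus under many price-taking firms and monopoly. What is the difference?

Perfect competition: P = MC = 63, so 230 − Q = 63 and Q = 167.
CS = ½·(230 − 63)·167 = 13944.5.
The monopolist equates marginal revenue to marginal cost: 230 − 2Q = 63, so Q = 83.5. From demand, P = 146.5.
CS = ½·(230 − 146.5)·83.5 = 3486.125.
Change in consumer surplus: 3486.125 − 13944.5 = −10458.375.

Consumer surplus falls by 10458.375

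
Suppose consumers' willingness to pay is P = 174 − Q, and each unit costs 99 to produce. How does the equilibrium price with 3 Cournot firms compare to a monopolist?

Cournot with 3 identical firms: the symmetric best-response condition is 174 − 4q = 99. Each firm produces q = 18.75, total output Q = 56.25, price P = 117.75.
A monopolist chooses Q where MR = MC. MR = 174 − 2Q; setting this equal to 99 gives Q = 37.5 and P = 136.5.

Cournot: P = 117.75; Monopoly: P = 136.5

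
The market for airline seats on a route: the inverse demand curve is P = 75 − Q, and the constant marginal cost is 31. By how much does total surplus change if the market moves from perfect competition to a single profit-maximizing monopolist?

TS falls by 242

Competitive firms price at marginal cost: P = 31, giving Q = 44.
CS = ½·(75 − 31)·44 = 968; PS = (31 − 31)·44 = 0; TS = 968.
The monopolist equates marginal revenue to marginal cost: 75 − 2Q = 31, so Q = 22. From demand, P = 53.
CS = ½·(75 − 53)·22 = 242; PS = (53 − 31)·22 = 484; TS = 726.
Change in total surplus: 726 − 968 = −242.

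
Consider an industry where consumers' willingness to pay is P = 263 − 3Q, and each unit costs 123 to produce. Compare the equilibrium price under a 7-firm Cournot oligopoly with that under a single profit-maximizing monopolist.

In a 7-firm Cournot equilibrium, symmetry and the first-order condition give q = (263 − 123)/(24) = 35/6. So Q = 245/6 and P = 140.5.
A monopolist chooses Q where MR = MC. MR = 263 − 6Q; setting this equal to 123 gives Q = 70/3 and P = 193.

Cournot: P = 140.5; Monopoly: P = 193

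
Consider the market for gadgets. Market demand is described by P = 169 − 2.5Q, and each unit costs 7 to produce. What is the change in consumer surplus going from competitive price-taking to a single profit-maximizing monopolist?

CS falls by 3936.6

Perfect competition: P = MC = 7, so 169 − 2.5Q = 7 and Q = 64.8.
CS = ½·(169 − 7)·64.8 = 5248.8.
A monopolist chooses Q where MR = MC. MR = 169 − 5Q; setting this equal to 7 gives Q = 32.4 and P = 88.
CS = ½·(169 − 88)·32.4 = 1312.2.
Change in consumer surplus: 1312.2 − 5248.8 = −3936.6.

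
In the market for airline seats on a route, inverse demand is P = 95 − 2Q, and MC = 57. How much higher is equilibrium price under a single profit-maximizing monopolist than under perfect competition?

Equilibrium price rises by 19

Competitive firms price at marginal cost: P = 57, giving Q = 19.
Monopoly sets MR = MC: 95 − 4Q = 57 ⇒ Q = 9.5, P = 95 − 2·9.5 = 76.
Change in equilibrium price: 76 − 57 = 19.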